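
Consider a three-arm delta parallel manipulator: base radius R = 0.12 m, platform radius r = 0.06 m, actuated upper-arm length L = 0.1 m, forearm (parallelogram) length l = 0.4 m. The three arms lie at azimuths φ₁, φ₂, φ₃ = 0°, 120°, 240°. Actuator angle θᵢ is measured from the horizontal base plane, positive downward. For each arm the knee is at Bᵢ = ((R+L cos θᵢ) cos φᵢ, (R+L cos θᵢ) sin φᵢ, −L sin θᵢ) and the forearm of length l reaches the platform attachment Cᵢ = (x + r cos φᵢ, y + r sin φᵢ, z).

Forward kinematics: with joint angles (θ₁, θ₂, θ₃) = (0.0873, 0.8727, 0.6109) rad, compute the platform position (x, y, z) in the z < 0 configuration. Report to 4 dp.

arm 1 at φ=0.0°: ρ1 = 0.1596;  O1 = (0.1596, 0.0000, -0.0087)
φ2=120.0°: virtual centre (-0.0621, 0.1076, -0.0766), radius l
φ3=240.0°: virtual centre (-0.0710, -0.1229, -0.0574), radius l
subtract pairs → two planes through P
[-0.4435 0.2153 -0.1358]·P = -0.0042;  [-0.4612 -0.2458 -0.0973]·P = -0.0021
det = 0.2083;  x = 0.0072+-0.2608z,  y = -0.0049+0.0935z
into |P−O₁|² = l²: 1.0767z² + 0.0960z + -0.1367 = 0;  Δ = 0.5978;  z = -0.4036 or 0.3145 → z<0 root = -0.4036
x = 0.1125, y = -0.0426

(0.1125, -0.0426, -0.4036)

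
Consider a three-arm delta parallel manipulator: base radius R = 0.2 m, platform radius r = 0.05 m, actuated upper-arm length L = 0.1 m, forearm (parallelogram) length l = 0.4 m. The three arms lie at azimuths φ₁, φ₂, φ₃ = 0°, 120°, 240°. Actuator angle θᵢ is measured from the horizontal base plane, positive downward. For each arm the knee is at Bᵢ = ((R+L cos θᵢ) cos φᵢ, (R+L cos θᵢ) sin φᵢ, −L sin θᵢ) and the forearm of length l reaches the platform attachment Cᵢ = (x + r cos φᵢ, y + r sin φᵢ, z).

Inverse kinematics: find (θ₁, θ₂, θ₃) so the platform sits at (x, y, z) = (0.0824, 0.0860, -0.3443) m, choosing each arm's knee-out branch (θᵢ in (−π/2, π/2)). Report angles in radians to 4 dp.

φ1=0.0° → target in arm frame (0.0824, 0.0860)
  A=0.0676, B=-0.3443, C=(l²−L²−A²−y'²−z²)/(2L)=0.0975
  θ1 = atan2(B,A) + arccos(C/0.3509) = -0.0876
φ2=120.0° → target in arm frame (0.0333, -0.1144)
  A cos θ + B sin θ = C:  0.1167·cos θ + -0.3443·sin θ = 0.0238
  √(A²+B²)=0.3635;  θ2 = -1.2439+1.5053 ≈ 0.2614
rotate P by −φ3: (-0.1157, 0.0284, -0.3443)
  e−x'=0.2657;  (l²−L²−(e−x')²−y'²−z²)/2L = -0.1997
  γ=atan2(-0.3443,0.2657)=-0.9136;  ψ=arccos(-0.4591)=2.0478;  θ3=γ+ψ≈1.1342

θ₁ = -0.0876, θ₂ = 0.2614, θ₃ = 1.1342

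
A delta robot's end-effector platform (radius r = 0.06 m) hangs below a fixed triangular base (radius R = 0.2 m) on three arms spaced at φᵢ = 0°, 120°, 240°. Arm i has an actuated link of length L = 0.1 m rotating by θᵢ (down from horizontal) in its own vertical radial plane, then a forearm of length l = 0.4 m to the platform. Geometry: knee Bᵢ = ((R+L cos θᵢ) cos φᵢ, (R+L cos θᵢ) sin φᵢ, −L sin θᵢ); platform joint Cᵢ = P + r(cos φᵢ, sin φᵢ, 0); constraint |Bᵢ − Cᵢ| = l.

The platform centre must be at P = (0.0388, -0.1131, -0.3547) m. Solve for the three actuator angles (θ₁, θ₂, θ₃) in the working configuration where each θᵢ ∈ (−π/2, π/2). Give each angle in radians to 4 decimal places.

θ₁ = 0.2623, θ₂ = 1.1348, θ₃ = 0.0001

arm 1 (φ=0.0°): x'=0.0388, y'=-0.1131
  A cos θ + B sin θ = C:  0.1012·cos θ + -0.3547·sin θ = 0.0058
  γ=atan2(-0.3547,0.1012)=-1.2929;  ψ=arccos(0.0157)=1.5551;  θ1=γ+ψ≈0.2623
φ2=120.0° → target in arm frame (-0.1173, 0.0229)
  A=0.2573, B=-0.3547, C=(l²−L²−A²−y'²−z²)/(2L)=-0.2128
  γ=atan2(-0.3547,0.2573)=-0.9431;  ψ=arccos(-0.4857)=2.0779;  θ2=γ+ψ≈1.1348
φ3=240.0° → target in arm frame (0.0785, 0.0902)
  A=0.0615, B=-0.3547, C=(l²−L²−A²−y'²−z²)/(2L)=0.0614
  √(A²+B²)=0.3600;  θ3 = -1.3992+1.3993 ≈ 0.0001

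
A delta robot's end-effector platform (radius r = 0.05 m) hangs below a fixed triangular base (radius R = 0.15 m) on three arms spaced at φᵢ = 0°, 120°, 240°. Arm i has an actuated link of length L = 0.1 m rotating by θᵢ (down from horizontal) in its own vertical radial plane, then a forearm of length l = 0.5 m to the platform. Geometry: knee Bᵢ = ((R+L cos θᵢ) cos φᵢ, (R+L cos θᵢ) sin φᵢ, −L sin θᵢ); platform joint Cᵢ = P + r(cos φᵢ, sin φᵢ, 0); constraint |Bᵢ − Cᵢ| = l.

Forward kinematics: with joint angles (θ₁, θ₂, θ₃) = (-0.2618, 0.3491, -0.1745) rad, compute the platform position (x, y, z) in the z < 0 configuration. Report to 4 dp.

(0.0527, -0.0696, -0.4479)

φ1=0.0°: virtual centre (0.1966, 0.0000, 0.0259), radius l
S2 = (0.1940·cos120.0°, 0.1940·sin120.0°, -0.0342) = (-0.0970, 0.1680, -0.0342)
φ3=240.0°: virtual centre (-0.0992, -0.1719, 0.0174), radius l
subtract pairs → two planes through P
[-0.5872 0.3360 -0.1202]·P = -0.0005;  [-0.5917 -0.3438 -0.0170]·P = 0.0004
Cramer: x(z) = 0.0001-0.1174z;  y(z) = -0.0013+0.1525z
quadratic in z: (1.0370)z²+(-0.0060)z+(-0.2107)=0, √Δ=0.9350 → z ∈ {-0.4479, 0.4537}; z = -0.4479 (taking z<0)
x = 0.0527, y = -0.0696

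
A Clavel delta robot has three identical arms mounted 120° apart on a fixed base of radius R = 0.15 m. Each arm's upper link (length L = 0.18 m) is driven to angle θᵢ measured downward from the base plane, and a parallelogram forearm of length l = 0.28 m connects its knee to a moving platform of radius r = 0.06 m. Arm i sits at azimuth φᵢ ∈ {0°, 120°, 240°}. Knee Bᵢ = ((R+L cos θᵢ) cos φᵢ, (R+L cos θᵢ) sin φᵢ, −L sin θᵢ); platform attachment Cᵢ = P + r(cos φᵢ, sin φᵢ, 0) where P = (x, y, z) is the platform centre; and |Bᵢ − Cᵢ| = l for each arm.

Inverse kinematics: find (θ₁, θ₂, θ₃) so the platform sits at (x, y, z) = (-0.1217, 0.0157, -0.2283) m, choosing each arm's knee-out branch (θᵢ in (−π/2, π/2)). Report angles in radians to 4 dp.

θ₁ = 1.2219, θ₂ = 0.2620, θ₃ = 0.4362

rotate P by −φ1: (-0.1217, 0.0157, -0.2283)
  e−x'=0.2117;  (l²−L²−(e−x')²−y'²−z²)/2L = -0.1422
  γ=atan2(-0.2283,0.2117)=-0.8231;  ψ=arccos(-0.4567)=2.0450;  θ1=γ+ψ≈1.2219
φ2=120.0° → target in arm frame (0.0744, 0.0975)
  e−x'=0.0156;  (l²−L²−(e−x')²−y'²−z²)/2L = -0.0441
  √(A²+B²)=0.2288;  θ2 = -1.5028+1.7648 ≈ 0.2620
φ3=240.0° → target in arm frame (0.0473, -0.1132)
  A cos θ + B sin θ = C:  0.0427·cos θ + -0.2283·sin θ = -0.0577
  θ3 = atan2(B,A) + arccos(C/0.2323) = 0.4362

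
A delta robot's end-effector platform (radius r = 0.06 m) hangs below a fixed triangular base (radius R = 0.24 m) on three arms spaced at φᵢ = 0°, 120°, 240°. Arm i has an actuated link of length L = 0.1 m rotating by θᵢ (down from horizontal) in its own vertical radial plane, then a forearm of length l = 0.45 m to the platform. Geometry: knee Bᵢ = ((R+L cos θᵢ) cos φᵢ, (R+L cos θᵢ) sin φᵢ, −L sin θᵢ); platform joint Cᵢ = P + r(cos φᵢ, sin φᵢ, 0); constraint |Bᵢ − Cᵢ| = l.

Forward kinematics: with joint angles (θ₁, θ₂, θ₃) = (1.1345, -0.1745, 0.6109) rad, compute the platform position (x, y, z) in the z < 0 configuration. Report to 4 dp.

(-0.1011, 0.0678, -0.3962)

arm 1 at φ=0.0°: e+L cos θ1 = 0.2223;  S1 = (0.2223, 0.0000, -0.0906)
arm 2 at φ=120.0°: e+L cos θ2 = 0.2785;  S2 = (-0.1392, 0.2412, 0.0174)
S3 = (0.2619·cos240.0°, 0.2619·sin240.0°, -0.0574) = (-0.1310, -0.2268, -0.0574)
subtract pairs → two planes through P
plane₁₂: -0.7230x+0.4823y+0.2160z = 0.0202
Cramer: x(z) = -0.0240+0.1945z;  y(z) = 0.0059-0.1562z
into |P−S₁|² = l²: 1.0622z² + 0.0836z + -0.1336 = 0;  Δ = 0.5746;  z = -0.3962 or 0.3175 → z<0 root = -0.3962
x = -0.1011, y = 0.0678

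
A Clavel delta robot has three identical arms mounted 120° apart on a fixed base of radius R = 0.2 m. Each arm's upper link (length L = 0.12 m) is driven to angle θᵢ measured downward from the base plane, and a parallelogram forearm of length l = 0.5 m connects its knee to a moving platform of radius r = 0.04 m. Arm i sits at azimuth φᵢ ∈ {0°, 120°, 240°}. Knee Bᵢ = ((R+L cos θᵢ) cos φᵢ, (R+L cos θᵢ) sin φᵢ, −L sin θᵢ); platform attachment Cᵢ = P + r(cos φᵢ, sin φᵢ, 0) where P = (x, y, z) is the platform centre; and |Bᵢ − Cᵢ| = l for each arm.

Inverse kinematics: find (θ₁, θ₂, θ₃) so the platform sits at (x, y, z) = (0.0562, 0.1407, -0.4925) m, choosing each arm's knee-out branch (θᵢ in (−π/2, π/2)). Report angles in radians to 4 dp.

θ₁ = 0.5236, θ₂ = 0.3493, θ₃ = 1.3964

arm 1 (φ=0.0°): x'=0.0562, y'=0.1407
  A cos θ + B sin θ = C:  0.1038·cos θ + -0.4925·sin θ = -0.1564
  θ1 = atan2(B,A) + arccos(C/0.5033) = 0.5236
rotate P by −φ2: (0.0937, -0.1190, -0.4925)
  A=0.0663, B=-0.4925, C=(l²−L²−A²−y'²−z²)/(2L)=-0.1063
  γ=atan2(-0.4925,0.0663)=-1.4371;  ψ=arccos(-0.2139)=1.7864;  θ2=γ+ψ≈0.3493
arm 3 (φ=240.0°): x'=-0.1499, y'=-0.0217
  A cos θ + B sin θ = C:  0.3099·cos θ + -0.4925·sin θ = -0.4312
  θ3 = atan2(B,A) + arccos(C/0.5819) = 1.3964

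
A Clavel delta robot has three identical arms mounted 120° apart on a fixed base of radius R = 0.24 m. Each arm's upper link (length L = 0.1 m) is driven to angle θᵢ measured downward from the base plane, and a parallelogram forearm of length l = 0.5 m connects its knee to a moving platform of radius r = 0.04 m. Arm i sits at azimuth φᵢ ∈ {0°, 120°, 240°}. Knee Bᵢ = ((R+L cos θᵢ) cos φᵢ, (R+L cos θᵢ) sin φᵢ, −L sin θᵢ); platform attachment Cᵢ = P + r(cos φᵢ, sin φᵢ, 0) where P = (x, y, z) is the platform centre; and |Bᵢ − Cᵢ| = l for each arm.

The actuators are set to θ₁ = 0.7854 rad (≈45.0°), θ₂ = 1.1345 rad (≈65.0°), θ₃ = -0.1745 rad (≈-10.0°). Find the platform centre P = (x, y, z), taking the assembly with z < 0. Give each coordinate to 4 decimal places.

(-0.0300, -0.1259, -0.4498)

φ1=0.0°: virtual centre (0.2707, 0.0000, -0.0707), radius l
φ2=120.0°: virtual centre (-0.1211, 0.2098, -0.0906), radius l
φ3=240.0°: virtual centre (-0.1492, -0.2585, 0.0174), radius l
|centre ₂|²−|centre ₁|² = -0.0114;  |centre ₃|²−|centre ₁|² = 0.0111
linear system: -0.7837x+0.4196y = -0.0114−-0.0398z; -0.8399x+-0.5170y = 0.0111−0.1761z
det = 0.7576;  x = 0.0016+0.0704z,  y = -0.0241+0.2264z
quadratic in z: (1.0562)z²+(0.0926)z+(-0.1720)=0, √Δ=0.8575 → z ∈ {-0.4498, 0.3621}; z = -0.4498 (taking z<0)
x = -0.0300, y = -0.1259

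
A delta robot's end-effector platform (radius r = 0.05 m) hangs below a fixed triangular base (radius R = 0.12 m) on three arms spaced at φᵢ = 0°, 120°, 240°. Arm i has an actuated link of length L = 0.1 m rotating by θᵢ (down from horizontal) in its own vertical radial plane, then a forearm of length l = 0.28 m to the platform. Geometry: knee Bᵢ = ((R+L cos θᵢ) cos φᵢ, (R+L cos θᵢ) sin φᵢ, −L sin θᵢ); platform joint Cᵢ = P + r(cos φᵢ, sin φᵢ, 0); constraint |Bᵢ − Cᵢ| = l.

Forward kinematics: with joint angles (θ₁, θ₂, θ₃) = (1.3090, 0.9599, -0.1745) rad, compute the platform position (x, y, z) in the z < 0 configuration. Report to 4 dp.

φ1=0.0°: virtual centre (0.0959, 0.0000, -0.0966), radius l
S2 = (0.1274·cos120.0°, 0.1274·sin120.0°, -0.0819) = (-0.0637, 0.1103, -0.0819)
S3 = (0.1685·cos240.0°, 0.1685·sin240.0°, 0.0174) = (-0.0842, -0.1459, 0.0174)
|S₂|²−|S₁|² = 0.0044;  |S₃|²−|S₁|² = 0.0102
plane₁₂: -0.3191x+0.2206y+0.0294z = 0.0044
Cramer: x(z) = -0.0204+0.3409z;  y(z) = -0.0096+0.3601z
quadratic in z: (1.2459)z²+(0.1070)z+(-0.0554)=0, √Δ=0.5364 → z ∈ {-0.2582, 0.1724}; z = -0.2582 (taking z<0)
x = -0.1085, y = -0.1026

(-0.1085, -0.1026, -0.2582)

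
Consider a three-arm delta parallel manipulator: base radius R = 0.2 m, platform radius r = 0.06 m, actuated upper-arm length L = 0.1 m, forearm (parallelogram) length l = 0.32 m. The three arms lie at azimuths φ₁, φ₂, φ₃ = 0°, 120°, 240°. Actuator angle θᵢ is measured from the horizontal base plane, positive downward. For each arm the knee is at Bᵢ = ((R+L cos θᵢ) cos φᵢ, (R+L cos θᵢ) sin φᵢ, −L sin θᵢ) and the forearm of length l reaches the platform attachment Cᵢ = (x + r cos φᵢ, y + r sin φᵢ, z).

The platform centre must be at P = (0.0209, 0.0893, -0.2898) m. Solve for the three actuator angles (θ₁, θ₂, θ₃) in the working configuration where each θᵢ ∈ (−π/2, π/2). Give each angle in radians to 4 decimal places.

θ₁ = 0.6110, θ₂ = 0.2616, θ₃ = 1.3087

rotate P by −φ1: (0.0209, 0.0893, -0.2898)
  e−x'=0.1191;  (l²−L²−(e−x')²−y'²−z²)/2L = -0.0687
  √(A²+B²)=0.3133;  θ1 = -1.1809+1.7919 ≈ 0.6110
φ2=120.0° → target in arm frame (0.0669, -0.0627)
  A=0.0731, B=-0.2898, C=(l²−L²−A²−y'²−z²)/(2L)=-0.0043
  θ2 = atan2(B,A) + arccos(C/0.2989) = 0.2616
rotate P by −φ3: (-0.0878, -0.0266, -0.2898)
  A=0.2278, B=-0.2898, C=(l²−L²−A²−y'²−z²)/(2L)=-0.2209
  γ=atan2(-0.2898,0.2278)=-0.9046;  ψ=arccos(-0.5992)=2.2133;  θ3=γ+ψ≈1.3087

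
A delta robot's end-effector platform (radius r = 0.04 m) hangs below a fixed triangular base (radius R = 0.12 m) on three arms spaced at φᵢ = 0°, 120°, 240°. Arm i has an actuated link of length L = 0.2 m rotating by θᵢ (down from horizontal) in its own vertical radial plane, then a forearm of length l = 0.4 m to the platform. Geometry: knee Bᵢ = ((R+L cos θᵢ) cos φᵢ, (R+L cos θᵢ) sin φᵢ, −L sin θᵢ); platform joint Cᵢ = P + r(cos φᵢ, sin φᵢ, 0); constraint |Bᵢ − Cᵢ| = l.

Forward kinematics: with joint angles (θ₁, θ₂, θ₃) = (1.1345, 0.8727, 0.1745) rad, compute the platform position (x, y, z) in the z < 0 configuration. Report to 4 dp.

(-0.1366, -0.1192, -0.4161)

arm 1 at φ=0.0°: e+L cos θ1 = 0.1645;  centre 1 = (0.1645, 0.0000, -0.1813)
arm 2 at φ=120.0°: e+L cos θ2 = 0.2086;  centre 2 = (-0.1043, 0.1806, -0.1532)
arm 3 at φ=240.0°: e+L cos θ3 = 0.2770;  centre 3 = (-0.1385, -0.2399, -0.0347)
eliminate P² terms by subtracting sphere 1 from 2 and 3
linear system: -0.5376x+0.3612y = 0.0070−0.0561z; -0.6060x+-0.4797y = 0.0180−0.2931z
det = 0.4768;  x = -0.0207+0.2785z,  y = -0.0113+0.2592z
quadratic in z: (1.1447)z²+(0.2535)z+(-0.0927)=0, √Δ=0.6991 → z ∈ {-0.4161, 0.1946}; z = -0.4161 (taking z<0)
x = -0.1366, y = -0.1192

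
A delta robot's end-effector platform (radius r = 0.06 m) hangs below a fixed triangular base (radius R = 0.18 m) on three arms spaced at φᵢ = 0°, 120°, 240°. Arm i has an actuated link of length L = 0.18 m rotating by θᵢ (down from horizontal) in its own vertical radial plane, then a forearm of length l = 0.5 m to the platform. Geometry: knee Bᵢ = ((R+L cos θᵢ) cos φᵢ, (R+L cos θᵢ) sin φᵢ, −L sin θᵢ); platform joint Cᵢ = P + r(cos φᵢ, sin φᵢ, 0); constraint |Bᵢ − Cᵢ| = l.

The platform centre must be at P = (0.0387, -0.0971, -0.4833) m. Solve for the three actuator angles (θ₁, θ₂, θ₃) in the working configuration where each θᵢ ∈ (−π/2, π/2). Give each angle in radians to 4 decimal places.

θ₁ = 0.3491, θ₂ = 0.7853, θ₃ = 0.2615

rotate P by −φ1: (0.0387, -0.0971, -0.4833)
  A=0.0813, B=-0.4833, C=(l²−L²−A²−y'²−z²)/(2L)=-0.0889
  θ1 = atan2(B,A) + arccos(C/0.4901) = 0.3491
φ2=120.0° → target in arm frame (-0.1034, 0.0150)
  e−x'=0.2234;  (l²−L²−(e−x')²−y'²−z²)/2L = -0.1837
  √(A²+B²)=0.5325;  θ2 = -1.1377+1.9230 ≈ 0.7853
rotate P by −φ3: (0.0647, 0.0821, -0.4833)
  A=0.0553, B=-0.4833, C=(l²−L²−A²−y'²−z²)/(2L)=-0.0716
  √(A²+B²)=0.4864;  θ3 = -1.4570+1.7185 ≈ 0.2615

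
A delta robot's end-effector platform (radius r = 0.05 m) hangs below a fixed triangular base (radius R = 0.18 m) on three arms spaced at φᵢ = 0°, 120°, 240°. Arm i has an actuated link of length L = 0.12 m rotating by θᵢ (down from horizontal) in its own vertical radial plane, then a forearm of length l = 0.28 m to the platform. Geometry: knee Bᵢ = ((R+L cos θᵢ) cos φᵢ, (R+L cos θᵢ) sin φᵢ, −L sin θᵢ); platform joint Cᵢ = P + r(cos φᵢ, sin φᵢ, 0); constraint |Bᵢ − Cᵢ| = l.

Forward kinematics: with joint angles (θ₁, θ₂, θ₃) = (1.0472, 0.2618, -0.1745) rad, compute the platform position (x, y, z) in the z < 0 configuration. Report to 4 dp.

φ1=0.0°: virtual centre (0.1900, 0.0000, -0.1039), radius l
φ2=120.0°: virtual centre (-0.1230, 0.2130, -0.0311), radius l
centre 3 = (0.2482·cos240.0°, 0.2482·sin240.0°, 0.0208) = (-0.1241, -0.2149, 0.0208)
eliminate P² terms by subtracting sphere 1 from 2 and 3
plane₁₂: -0.6259x+0.4259y+0.1457z = 0.0145
Cramer: x(z) = -0.0237+0.3148z;  y(z) = -0.0006+0.1204z
quadratic in z: (1.1136)z²+(0.0732)z+(-0.0220)=0, √Δ=0.3212 → z ∈ {-0.1771, 0.1113}; z = -0.1771 (taking z<0)
x = -0.0794, y = -0.0220

(-0.0794, -0.0220, -0.1771)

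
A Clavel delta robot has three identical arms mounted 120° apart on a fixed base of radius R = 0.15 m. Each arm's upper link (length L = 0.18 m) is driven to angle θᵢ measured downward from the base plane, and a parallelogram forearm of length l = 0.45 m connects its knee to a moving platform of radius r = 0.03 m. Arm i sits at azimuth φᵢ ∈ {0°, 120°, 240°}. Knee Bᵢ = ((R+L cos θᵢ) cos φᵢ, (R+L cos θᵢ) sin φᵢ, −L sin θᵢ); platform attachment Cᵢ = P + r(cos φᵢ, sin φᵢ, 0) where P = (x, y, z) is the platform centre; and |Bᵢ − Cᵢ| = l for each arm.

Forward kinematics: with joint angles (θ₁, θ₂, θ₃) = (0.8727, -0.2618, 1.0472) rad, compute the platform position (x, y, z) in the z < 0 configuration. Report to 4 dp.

(-0.0762, 0.1987, -0.3943)

centre 1 = (0.2357·cos0.0°, 0.2357·sin0.0°, -0.1379) = (0.2357, 0.0000, -0.1379)
φ2=120.0°: virtual centre (-0.1469, 0.2545, 0.0466), radius l
φ3=240.0°: virtual centre (-0.1050, -0.1819, -0.1559), radius l
|centre ₂|²−|centre ₁|² = 0.0140;  |centre ₃|²−|centre ₁|² = -0.0062
linear system: -0.7653x+0.5090y = 0.0140−0.3690z; -0.6814x+-0.3637y = -0.0062−-0.0360z
det = 0.6252;  x = -0.0031+0.1854z,  y = 0.0228+-0.4462z
sphere 1 gives Az²+Bz+C=0 with A=1.2334, B=0.1669, C=-0.1259;  B²−4AC=0.6492;  roots -0.3943, 0.2590;  negative root z = -0.3943
x = -0.0762, y = 0.1987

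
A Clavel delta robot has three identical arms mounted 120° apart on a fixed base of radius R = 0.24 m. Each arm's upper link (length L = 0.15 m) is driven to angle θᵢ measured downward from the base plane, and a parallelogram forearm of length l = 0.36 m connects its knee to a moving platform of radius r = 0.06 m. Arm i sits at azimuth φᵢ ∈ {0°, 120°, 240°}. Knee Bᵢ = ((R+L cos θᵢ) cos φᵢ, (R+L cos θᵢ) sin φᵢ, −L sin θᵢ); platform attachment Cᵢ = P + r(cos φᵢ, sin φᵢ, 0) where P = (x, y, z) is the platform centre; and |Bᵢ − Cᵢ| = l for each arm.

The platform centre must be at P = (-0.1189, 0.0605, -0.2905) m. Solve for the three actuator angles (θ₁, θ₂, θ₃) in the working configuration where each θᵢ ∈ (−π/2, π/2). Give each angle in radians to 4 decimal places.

θ₁ = 1.3966, θ₂ = 0.0872, θ₃ = 0.7855

rotate P by −φ1: (-0.1189, 0.0605, -0.2905)
  A cos θ + B sin θ = C:  0.2989·cos θ + -0.2905·sin θ = -0.2343
  θ1 = atan2(B,A) + arccos(C/0.4168) = 1.3966
arm 2 (φ=120.0°): x'=0.1118, y'=0.0727
  e−x'=0.0682;  (l²−L²−(e−x')²−y'²−z²)/2L = 0.0426
  √(A²+B²)=0.2984;  θ2 = -1.3403+1.4276 ≈ 0.0872
rotate P by −φ3: (0.0071, -0.1332, -0.2905)
  e−x'=0.1729;  (l²−L²−(e−x')²−y'²−z²)/2L = -0.0832
  θ3 = atan2(B,A) + arccos(C/0.3381) = 0.7855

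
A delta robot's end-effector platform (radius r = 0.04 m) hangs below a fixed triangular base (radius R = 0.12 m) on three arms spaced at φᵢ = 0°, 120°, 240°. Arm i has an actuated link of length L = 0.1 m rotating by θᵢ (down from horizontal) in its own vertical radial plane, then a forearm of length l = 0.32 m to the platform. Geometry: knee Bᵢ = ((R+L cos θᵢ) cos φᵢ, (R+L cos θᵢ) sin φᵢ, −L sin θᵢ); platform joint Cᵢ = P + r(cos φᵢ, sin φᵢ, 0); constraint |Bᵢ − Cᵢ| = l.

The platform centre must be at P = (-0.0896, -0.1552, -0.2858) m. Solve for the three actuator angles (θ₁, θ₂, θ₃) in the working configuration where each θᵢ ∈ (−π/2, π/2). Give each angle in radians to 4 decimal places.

θ₁ = 1.2221, θ₂ = 1.2222, θ₃ = -0.3486

rotate P by −φ1: (-0.0896, -0.1552, -0.2858)
  A=0.1696, B=-0.2858, C=(l²−L²−A²−y'²−z²)/(2L)=-0.2107
  √(A²+B²)=0.3323;  θ1 = -1.0352+2.2574 ≈ 1.2221
φ2=120.0° → target in arm frame (-0.0896, 0.1552)
  A cos θ + B sin θ = C:  0.1696·cos θ + -0.2858·sin θ = -0.2107
  θ2 = atan2(B,A) + arccos(C/0.3323) = 1.2222
arm 3 (φ=240.0°): x'=0.1792, y'=0.0000
  e−x'=-0.0992;  (l²−L²−(e−x')²−y'²−z²)/2L = 0.0044
  θ3 = atan2(B,A) + arccos(C/0.3025) = -0.3486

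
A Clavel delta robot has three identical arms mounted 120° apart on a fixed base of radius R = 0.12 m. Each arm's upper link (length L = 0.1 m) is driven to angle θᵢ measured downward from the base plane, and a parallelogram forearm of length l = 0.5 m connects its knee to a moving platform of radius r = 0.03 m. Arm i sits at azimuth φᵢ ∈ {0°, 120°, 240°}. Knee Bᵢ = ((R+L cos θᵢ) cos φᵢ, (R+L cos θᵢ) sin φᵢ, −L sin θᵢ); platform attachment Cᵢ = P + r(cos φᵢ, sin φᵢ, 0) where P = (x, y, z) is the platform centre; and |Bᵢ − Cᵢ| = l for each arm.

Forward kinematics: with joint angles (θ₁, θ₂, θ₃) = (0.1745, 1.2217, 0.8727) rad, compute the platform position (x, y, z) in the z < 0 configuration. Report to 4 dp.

(0.1551, -0.0578, -0.5129)

φ1=0.0°: virtual centre (0.1885, 0.0000, -0.0174), radius l
S2 = (0.1242·cos120.0°, 0.1242·sin120.0°, -0.0940) = (-0.0621, 0.1076, -0.0940)
S3 = (0.1543·cos240.0°, 0.1543·sin240.0°, -0.0766) = (-0.0771, -0.1336, -0.0766)
|S₂|²−|S₁|² = -0.0116;  |S₃|²−|S₁|² = -0.0062
[-0.5012 0.2151 -0.1532]·P = -0.0116;  [-0.5312 -0.2672 -0.1185]·P = -0.0062
Cramer: x(z) = 0.0178-0.2676z;  y(z) = -0.0123+0.0887z
quadratic in z: (1.0795)z²+(0.1239)z+(-0.2204)=0, √Δ=0.9834 → z ∈ {-0.5129, 0.3981}; z = -0.5129 (taking z<0)
x = 0.1551, y = -0.0578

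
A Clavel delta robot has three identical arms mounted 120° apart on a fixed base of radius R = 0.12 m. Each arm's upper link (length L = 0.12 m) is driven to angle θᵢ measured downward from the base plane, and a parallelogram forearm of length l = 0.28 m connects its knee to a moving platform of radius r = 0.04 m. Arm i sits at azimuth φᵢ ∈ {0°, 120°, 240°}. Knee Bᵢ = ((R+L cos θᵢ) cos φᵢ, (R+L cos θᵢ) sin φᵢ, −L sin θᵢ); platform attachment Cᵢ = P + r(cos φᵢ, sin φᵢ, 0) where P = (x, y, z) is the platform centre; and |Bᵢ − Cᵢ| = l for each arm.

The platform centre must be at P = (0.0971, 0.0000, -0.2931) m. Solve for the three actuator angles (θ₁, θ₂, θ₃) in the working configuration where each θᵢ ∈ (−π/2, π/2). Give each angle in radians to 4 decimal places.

arm 1 (φ=0.0°): x'=0.0971, y'=0.0000
  e−x'=-0.0171;  (l²−L²−(e−x')²−y'²−z²)/2L = -0.0925
  √(A²+B²)=0.2936;  θ1 = -1.6291+1.8913 ≈ 0.2622
φ2=120.0° → target in arm frame (-0.0485, -0.0841)
  A=0.1285, B=-0.2931, C=(l²−L²−A²−y'²−z²)/(2L)=-0.1896
  γ=atan2(-0.2931,0.1285)=-1.1575;  ψ=arccos(-0.5924)=2.2048;  θ2=γ+ψ≈1.0474
φ3=240.0° → target in arm frame (-0.0486, 0.0841)
  A=0.1286, B=-0.2931, C=(l²−L²−A²−y'²−z²)/(2L)=-0.1896
  γ=atan2(-0.2931,0.1286)=-1.1575;  ψ=arccos(-0.5924)=2.2048;  θ3=γ+ψ≈1.0474

θ₁ = 0.2622, θ₂ = 1.0474, θ₃ = 1.0474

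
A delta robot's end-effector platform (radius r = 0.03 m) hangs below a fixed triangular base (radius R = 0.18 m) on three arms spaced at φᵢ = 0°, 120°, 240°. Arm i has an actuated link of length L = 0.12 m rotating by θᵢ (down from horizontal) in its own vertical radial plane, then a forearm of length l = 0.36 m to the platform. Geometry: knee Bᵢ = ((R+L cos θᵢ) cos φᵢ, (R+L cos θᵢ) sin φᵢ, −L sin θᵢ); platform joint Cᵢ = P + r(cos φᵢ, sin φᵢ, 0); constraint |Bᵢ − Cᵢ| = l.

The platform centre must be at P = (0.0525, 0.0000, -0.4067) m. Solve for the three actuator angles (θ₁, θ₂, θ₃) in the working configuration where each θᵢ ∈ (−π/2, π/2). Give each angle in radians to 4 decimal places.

rotate P by −φ1: (0.0525, 0.0000, -0.4067)
  e−x'=0.0975;  (l²−L²−(e−x')²−y'²−z²)/2L = -0.2488
  √(A²+B²)=0.4182;  θ1 = -1.3355+2.2079 ≈ 0.8724
rotate P by −φ2: (-0.0262, -0.0455, -0.4067)
  A cos θ + B sin θ = C:  0.1762·cos θ + -0.4067·sin θ = -0.3472
  √(A²+B²)=0.4432;  θ2 = -1.1619+2.4709 ≈ 1.3090
rotate P by −φ3: (-0.0263, 0.0455, -0.4067)
  A cos θ + B sin θ = C:  0.1763·cos θ + -0.4067·sin θ = -0.3472
  √(A²+B²)=0.4432;  θ3 = -1.1619+2.4709 ≈ 1.3090

θ₁ = 0.8724, θ₂ = 1.3090, θ₃ = 1.3090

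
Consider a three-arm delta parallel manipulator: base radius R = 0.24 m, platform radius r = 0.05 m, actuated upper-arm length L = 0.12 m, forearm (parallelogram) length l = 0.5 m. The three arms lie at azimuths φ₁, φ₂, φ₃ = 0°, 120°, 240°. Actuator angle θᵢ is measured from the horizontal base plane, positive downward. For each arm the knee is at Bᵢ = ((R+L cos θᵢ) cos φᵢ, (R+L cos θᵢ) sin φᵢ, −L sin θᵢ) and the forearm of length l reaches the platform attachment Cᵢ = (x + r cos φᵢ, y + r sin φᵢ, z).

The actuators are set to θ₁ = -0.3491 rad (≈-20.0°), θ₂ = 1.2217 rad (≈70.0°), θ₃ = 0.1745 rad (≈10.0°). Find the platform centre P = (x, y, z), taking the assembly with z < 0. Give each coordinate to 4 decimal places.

O1 = (0.3028·cos0.0°, 0.3028·sin0.0°, 0.0410) = (0.3028, 0.0000, 0.0410)
O2 = (0.2310·cos120.0°, 0.2310·sin120.0°, -0.1128) = (-0.1155, 0.2001, -0.1128)
arm 3 at φ=240.0°: e+L cos θ3 = 0.3082;  O3 = (-0.1541, -0.2669, -0.0208)
|O₂|²−|O₁|² = -0.0273;  |O₃|²−|O₁|² = 0.0021
[-0.8366 0.4002 -0.3076]·P = -0.0273;  [-0.9137 -0.5338 -0.1238]·P = 0.0021
det = 0.8122;  x = 0.0169+-0.2631z,  y = -0.0328+0.2186z
into |P−O₁|² = l²: 1.1170z² + 0.0540z + -0.1655 = 0;  Δ = 0.7425;  z = -0.4099 or 0.3615 → z<0 root = -0.4099
x = 0.1248, y = -0.1224

(0.1248, -0.1224, -0.4099)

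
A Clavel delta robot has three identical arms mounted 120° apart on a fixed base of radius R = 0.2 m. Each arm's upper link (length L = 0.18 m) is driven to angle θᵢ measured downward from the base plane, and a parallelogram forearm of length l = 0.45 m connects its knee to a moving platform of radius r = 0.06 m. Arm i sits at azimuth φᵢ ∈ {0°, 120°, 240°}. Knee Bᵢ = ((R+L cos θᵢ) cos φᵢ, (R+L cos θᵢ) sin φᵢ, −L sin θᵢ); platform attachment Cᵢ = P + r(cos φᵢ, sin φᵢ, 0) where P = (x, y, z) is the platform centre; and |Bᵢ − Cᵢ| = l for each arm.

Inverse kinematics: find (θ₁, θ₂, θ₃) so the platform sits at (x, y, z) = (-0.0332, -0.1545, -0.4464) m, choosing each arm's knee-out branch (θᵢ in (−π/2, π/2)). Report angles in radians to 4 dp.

φ1=0.0° → target in arm frame (-0.0332, -0.1545)
  A cos θ + B sin θ = C:  0.1732·cos θ + -0.4464·sin θ = -0.2307
  γ=atan2(-0.4464,0.1732)=-1.2007;  ψ=arccos(-0.4817)=2.0734;  θ1=γ+ψ≈0.8728
rotate P by −φ2: (-0.1172, 0.1060, -0.4464)
  A cos θ + B sin θ = C:  0.2572·cos θ + -0.4464·sin θ = -0.2960
  √(A²+B²)=0.5152;  θ2 = -1.0481+2.1829 ≈ 1.1348
φ3=240.0° → target in arm frame (0.1504, 0.0485)
  A=-0.0104, B=-0.4464, C=(l²−L²−A²−y'²−z²)/(2L)=-0.0879
  γ=atan2(-0.4464,-0.0104)=-1.5941;  ψ=arccos(-0.1968)=1.7689;  θ3=γ+ψ≈0.1748

θ₁ = 0.8728, θ₂ = 1.1348, θ₃ = 0.1748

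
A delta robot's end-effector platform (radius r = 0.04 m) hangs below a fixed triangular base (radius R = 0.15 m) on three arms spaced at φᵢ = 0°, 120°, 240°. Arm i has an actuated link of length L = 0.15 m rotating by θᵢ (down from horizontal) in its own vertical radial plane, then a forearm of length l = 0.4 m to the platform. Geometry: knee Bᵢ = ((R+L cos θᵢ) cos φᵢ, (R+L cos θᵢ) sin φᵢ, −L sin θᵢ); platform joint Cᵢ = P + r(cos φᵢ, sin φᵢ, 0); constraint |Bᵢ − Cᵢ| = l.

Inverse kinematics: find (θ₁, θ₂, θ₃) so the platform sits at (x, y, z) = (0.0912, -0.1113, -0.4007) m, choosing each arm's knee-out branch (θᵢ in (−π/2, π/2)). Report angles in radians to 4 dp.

φ1=0.0° → target in arm frame (0.0912, -0.1113)
  e−x'=0.0188;  (l²−L²−(e−x')²−y'²−z²)/2L = -0.1193
  √(A²+B²)=0.4011;  θ1 = -1.5239+1.8729 ≈ 0.3490
φ2=120.0° → target in arm frame (-0.1420, -0.0233)
  A=0.2520, B=-0.4007, C=(l²−L²−A²−y'²−z²)/(2L)=-0.2903
  θ2 = atan2(B,A) + arccos(C/0.4733) = 1.2217
rotate P by −φ3: (0.0508, 0.1346, -0.4007)
  A cos θ + B sin θ = C:  0.0592·cos θ + -0.4007·sin θ = -0.1490
  √(A²+B²)=0.4051;  θ3 = -1.4241+1.9474 ≈ 0.5233

θ₁ = 0.3490, θ₂ = 1.2217, θ₃ = 0.5233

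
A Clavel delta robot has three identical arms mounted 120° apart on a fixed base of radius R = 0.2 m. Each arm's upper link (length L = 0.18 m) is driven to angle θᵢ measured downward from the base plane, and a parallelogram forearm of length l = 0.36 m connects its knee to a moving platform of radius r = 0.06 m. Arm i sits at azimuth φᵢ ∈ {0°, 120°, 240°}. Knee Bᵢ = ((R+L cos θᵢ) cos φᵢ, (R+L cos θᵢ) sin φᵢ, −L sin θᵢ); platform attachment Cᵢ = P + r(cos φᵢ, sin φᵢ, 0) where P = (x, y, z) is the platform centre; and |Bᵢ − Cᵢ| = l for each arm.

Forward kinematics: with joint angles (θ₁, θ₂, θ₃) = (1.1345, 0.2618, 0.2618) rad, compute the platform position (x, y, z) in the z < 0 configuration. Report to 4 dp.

centre 1 = (0.2161·cos0.0°, 0.2161·sin0.0°, -0.1631) = (0.2161, 0.0000, -0.1631)
centre 2 = (0.3139·cos120.0°, 0.3139·sin120.0°, -0.0466) = (-0.1569, 0.2718, -0.0466)
arm 3 at φ=240.0°: ρ3 = 0.3139;  centre 3 = (-0.1569, -0.2718, -0.0466)
subtract pairs → two planes through P
plane₁₂: -0.7460x+0.5436y+0.2331z = 0.0274
det = 0.8111;  x = -0.0367+0.3125z,  y = 0.0000+0.0000z
sphere 1 gives Az²+Bz+C=0 with A=1.0976, B=0.1683, C=-0.0391;  B²−4AC=0.2000;  roots -0.2804, 0.1270;  negative root z = -0.2804
x = -0.1243, y = 0.0000

(-0.1243, 0.0000, -0.2804)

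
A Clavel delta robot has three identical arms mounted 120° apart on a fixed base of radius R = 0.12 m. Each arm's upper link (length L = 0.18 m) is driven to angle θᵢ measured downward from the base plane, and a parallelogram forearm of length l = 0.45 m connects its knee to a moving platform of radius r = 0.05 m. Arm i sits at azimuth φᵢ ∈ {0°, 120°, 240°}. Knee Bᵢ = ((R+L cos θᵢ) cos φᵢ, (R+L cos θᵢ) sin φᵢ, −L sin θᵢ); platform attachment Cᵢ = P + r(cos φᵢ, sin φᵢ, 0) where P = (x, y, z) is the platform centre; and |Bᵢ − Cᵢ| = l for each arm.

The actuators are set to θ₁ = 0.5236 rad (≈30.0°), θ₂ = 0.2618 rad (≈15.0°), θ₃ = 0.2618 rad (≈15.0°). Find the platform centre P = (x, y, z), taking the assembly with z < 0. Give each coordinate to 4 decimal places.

(-0.0584, 0.0000, -0.4388)

S1 = (0.2259·cos0.0°, 0.2259·sin0.0°, -0.0900) = (0.2259, 0.0000, -0.0900)
S2 = (0.2439·cos120.0°, 0.2439·sin120.0°, -0.0466) = (-0.1219, 0.2112, -0.0466)
φ3=240.0°: virtual centre (-0.1219, -0.2112, -0.0466), radius l
subtract pairs → two planes through P
[-0.6956 0.4224 0.0868]·P = 0.0025;  [-0.6956 -0.4224 0.0868]·P = 0.0025
Cramer: x(z) = -0.0036+0.1248z;  y(z) = 0.0000-0.0000z
sphere 1 gives Az²+Bz+C=0 with A=1.0156, B=0.1227, C=-0.1417;  B²−4AC=0.5908;  roots -0.4388, 0.3180;  negative root z = -0.4388
x = -0.0584, y = 0.0000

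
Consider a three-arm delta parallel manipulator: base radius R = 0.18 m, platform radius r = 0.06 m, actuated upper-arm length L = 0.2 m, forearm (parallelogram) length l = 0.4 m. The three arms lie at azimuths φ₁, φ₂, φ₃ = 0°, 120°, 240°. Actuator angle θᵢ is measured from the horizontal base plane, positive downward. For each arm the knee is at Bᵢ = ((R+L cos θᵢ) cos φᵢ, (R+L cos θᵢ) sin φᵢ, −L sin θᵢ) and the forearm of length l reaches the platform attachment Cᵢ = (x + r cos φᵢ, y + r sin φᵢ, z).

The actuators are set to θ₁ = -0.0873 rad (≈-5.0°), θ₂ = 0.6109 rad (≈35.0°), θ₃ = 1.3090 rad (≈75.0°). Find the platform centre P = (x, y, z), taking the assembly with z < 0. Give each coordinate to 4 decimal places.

(0.1709, 0.1245, -0.3325)

arm 1 at φ=0.0°: e+L cos θ1 = 0.3192;  centre 1 = (0.3192, 0.0000, 0.0174)
arm 2 at φ=120.0°: e+L cos θ2 = 0.2838;  centre 2 = (-0.1419, 0.2458, -0.1147)
φ3=240.0°: virtual centre (-0.0859, -0.1488, -0.1932), radius l
subtract pairs → two planes through P
plane₁₂: -0.9223x+0.4916y+-0.2643z = -0.0085
det = 0.6727;  x = 0.0296+-0.4247z,  y = 0.0383+-0.2592z
into |P−centre ₁|² = l²: 1.2476z² + 0.1913z + -0.0744 = 0;  Δ = 0.4076;  z = -0.3325 or 0.1792 → z<0 root = -0.3325
x = 0.1709, y = 0.1245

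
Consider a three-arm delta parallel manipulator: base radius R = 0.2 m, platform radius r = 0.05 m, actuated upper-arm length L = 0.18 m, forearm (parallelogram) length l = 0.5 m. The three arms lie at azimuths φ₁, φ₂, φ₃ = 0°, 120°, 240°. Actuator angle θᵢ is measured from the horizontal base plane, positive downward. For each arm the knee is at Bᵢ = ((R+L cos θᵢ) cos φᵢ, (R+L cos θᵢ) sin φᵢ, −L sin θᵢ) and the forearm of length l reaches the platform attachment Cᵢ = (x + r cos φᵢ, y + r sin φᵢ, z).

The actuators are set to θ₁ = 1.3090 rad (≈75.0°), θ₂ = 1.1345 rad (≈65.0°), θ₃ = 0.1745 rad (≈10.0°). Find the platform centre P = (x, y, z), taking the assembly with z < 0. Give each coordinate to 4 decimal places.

(-0.1328, -0.1593, -0.5146)

arm 1 at φ=0.0°: (R−r)+L cos θ1 = 0.1966;  S1 = (0.1966, 0.0000, -0.1739)
S2 = (0.2261·cos120.0°, 0.2261·sin120.0°, -0.1631) = (-0.1130, 0.1958, -0.1631)
arm 3 at φ=240.0°: (R−r)+L cos θ3 = 0.3273;  S3 = (-0.1636, -0.2834, -0.0313)
subtract pairs → two planes through P
[-0.6192 0.3916 0.0215]·P = 0.0088;  [-0.7204 -0.5668 0.2852]·P = 0.0392
Cramer: x(z) = -0.0322+0.1956z;  y(z) = -0.0283+0.2546z
sphere 1 gives Az²+Bz+C=0 with A=1.1031, B=0.2438, C=-0.1666;  B²−4AC=0.7947;  roots -0.5146, 0.2936;  negative root z = -0.5146
x = -0.1328, y = -0.1593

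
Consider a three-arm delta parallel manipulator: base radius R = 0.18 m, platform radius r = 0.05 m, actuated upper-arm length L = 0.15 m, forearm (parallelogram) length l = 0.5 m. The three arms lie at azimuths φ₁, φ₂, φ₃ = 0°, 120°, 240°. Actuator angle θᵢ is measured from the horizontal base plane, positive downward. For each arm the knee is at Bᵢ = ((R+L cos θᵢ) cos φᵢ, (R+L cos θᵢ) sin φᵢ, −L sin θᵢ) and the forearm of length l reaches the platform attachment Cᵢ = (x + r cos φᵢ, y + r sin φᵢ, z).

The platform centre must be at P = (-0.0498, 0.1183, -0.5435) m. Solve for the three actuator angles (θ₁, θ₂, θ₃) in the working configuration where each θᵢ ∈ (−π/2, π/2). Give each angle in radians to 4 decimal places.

θ₁ = 1.0470, θ₂ = 0.4361, θ₃ = 1.1342

φ1=0.0° → target in arm frame (-0.0498, 0.1183)
  A=0.1798, B=-0.5435, C=(l²−L²−A²−y'²−z²)/(2L)=-0.3807
  √(A²+B²)=0.5725;  θ1 = -1.2513+2.2984 ≈ 1.0470
φ2=120.0° → target in arm frame (0.1274, -0.0160)
  A cos θ + B sin θ = C:  0.0026·cos θ + -0.5435·sin θ = -0.2272
  γ=atan2(-0.5435,0.0026)=-1.5659;  ψ=arccos(-0.4180)=2.0020;  θ2=γ+ψ≈0.4361
rotate P by −φ3: (-0.0776, -0.1023, -0.5435)
  A=0.2076, B=-0.5435, C=(l²−L²−A²−y'²−z²)/(2L)=-0.4048
  γ=atan2(-0.5435,0.2076)=-1.2060;  ψ=arccos(-0.6957)=2.3402;  θ3=γ+ψ≈1.1342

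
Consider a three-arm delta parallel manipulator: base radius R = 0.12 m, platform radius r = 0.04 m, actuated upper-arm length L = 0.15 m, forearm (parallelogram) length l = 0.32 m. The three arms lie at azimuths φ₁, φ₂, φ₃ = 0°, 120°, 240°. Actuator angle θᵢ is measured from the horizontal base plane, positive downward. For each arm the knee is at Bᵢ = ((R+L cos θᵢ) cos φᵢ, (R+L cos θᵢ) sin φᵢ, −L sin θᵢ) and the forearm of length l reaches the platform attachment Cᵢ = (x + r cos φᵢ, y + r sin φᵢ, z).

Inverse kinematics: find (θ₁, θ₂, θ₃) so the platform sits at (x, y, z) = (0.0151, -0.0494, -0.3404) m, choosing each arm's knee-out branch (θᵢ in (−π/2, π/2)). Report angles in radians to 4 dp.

rotate P by −φ1: (0.0151, -0.0494, -0.3404)
  e−x'=0.0649;  (l²−L²−(e−x')²−y'²−z²)/2L = -0.1421
  √(A²+B²)=0.3465;  θ1 = -1.3824+1.9933 ≈ 0.6109
arm 2 (φ=120.0°): x'=-0.0503, y'=0.0116
  A cos θ + B sin θ = C:  0.1303·cos θ + -0.3404·sin θ = -0.1770
  θ2 = atan2(B,A) + arccos(C/0.3645) = 0.8726
rotate P by −φ3: (0.0352, 0.0378, -0.3404)
  A cos θ + B sin θ = C:  0.0448·cos θ + -0.3404·sin θ = -0.1313
  γ=atan2(-0.3404,0.0448)=-1.4400;  ψ=arccos(-0.3826)=1.9634;  θ3=γ+ψ≈0.5233

θ₁ = 0.6109, θ₂ = 0.8726, θ₃ = 0.5233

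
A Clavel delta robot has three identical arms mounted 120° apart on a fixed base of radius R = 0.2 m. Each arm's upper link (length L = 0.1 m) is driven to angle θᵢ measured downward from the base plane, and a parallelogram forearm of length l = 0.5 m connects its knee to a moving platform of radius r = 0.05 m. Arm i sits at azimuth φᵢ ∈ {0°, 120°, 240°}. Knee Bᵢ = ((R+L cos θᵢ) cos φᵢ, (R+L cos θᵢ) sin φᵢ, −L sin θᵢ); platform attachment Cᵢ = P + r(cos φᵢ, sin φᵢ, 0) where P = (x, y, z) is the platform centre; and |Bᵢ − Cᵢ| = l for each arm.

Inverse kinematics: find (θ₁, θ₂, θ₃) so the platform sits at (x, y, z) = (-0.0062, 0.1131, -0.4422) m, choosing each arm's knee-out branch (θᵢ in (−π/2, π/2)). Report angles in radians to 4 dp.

θ₁ = 0.2620, θ₂ = -0.3490, θ₃ = 0.6980

φ1=0.0° → target in arm frame (-0.0062, 0.1131)
  A cos θ + B sin θ = C:  0.1562·cos θ + -0.4422·sin θ = 0.0363
  θ1 = atan2(B,A) + arccos(C/0.4690) = 0.2620
arm 2 (φ=120.0°): x'=0.1010, y'=-0.0512
  A=0.0490, B=-0.4422, C=(l²−L²−A²−y'²−z²)/(2L)=0.1972
  θ2 = atan2(B,A) + arccos(C/0.4449) = -0.3490
arm 3 (φ=240.0°): x'=-0.0948, y'=-0.0619
  e−x'=0.2448;  (l²−L²−(e−x')²−y'²−z²)/2L = -0.0966
  θ3 = atan2(B,A) + arccos(C/0.5055) = 0.6980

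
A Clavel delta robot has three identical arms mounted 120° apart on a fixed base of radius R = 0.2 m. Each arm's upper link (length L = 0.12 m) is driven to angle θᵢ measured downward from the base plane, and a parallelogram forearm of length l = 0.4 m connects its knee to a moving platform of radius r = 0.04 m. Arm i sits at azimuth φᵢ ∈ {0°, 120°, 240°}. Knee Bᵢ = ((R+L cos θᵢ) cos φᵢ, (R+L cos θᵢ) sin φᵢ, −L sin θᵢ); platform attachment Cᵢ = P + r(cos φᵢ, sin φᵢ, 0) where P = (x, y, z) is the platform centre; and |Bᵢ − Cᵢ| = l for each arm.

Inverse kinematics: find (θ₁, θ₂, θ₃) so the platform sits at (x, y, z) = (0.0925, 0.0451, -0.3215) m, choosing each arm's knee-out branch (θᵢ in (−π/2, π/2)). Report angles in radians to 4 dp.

θ₁ = -0.2622, θ₂ = 0.4365, θ₃ = 0.8725

arm 1 (φ=0.0°): x'=0.0925, y'=0.0451
  A cos θ + B sin θ = C:  0.0675·cos θ + -0.3215·sin θ = 0.1485
  θ1 = atan2(B,A) + arccos(C/0.3285) = -0.2622
rotate P by −φ2: (-0.0072, -0.1027, -0.3215)
  e−x'=0.1672;  (l²−L²−(e−x')²−y'²−z²)/2L = 0.0156
  θ2 = atan2(B,A) + arccos(C/0.3624) = 0.4365
φ3=240.0° → target in arm frame (-0.0853, 0.0576)
  e−x'=0.2453;  (l²−L²−(e−x')²−y'²−z²)/2L = -0.0885
  γ=atan2(-0.3215,0.2453)=-0.9190;  ψ=arccos(-0.2190)=1.7915;  θ3=γ+ψ≈0.8725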